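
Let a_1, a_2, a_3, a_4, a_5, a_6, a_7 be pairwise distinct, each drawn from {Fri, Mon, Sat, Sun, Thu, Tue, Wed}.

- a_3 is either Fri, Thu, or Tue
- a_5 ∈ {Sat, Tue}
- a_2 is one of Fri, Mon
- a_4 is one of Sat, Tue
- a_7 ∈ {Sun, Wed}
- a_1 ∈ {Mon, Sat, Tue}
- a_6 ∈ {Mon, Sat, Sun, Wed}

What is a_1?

The 7 variables draw from only 7 values {Fri, Mon, Sat, Sun, Thu, Tue, Wed}, so each is used; only a_3 can be Thu, hence a_3 = Thu.
The 6 still-open variables draw from only 6 values {Fri, Mon, Sat, Sun, Tue, Wed}, so each is used; only a_2 can be Fri, hence a_2 = Fri.
a_4 and a_5 share exactly the 2 values {Sat, Tue}; by pigeonhole those values go to them, so strike Sat, Tue from a_1, a_6.
So a_1 = Mon.

Mon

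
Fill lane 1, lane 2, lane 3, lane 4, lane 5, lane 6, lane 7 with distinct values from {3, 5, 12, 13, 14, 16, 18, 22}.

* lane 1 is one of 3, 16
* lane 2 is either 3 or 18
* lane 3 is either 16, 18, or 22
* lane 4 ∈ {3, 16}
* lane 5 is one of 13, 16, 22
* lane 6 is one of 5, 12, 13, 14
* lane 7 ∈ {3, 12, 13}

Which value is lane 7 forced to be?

lane 1 and lane 4 share exactly the 2 values {3, 16}; by pigeonhole those values go to them, so strike 3, 16 from lane 2, lane 3, lane 5, lane 7.
That leaves lane 2 = 18. Eliminate 18 elsewhere: lane 3.
lane 3 has just one choice, so lane 3 = 22. Eliminate 22 elsewhere: lane 5.
lane 5 must be 13 (only option left). Eliminate 13 elsewhere: lane 6, lane 7.
So lane 7 = 12.

12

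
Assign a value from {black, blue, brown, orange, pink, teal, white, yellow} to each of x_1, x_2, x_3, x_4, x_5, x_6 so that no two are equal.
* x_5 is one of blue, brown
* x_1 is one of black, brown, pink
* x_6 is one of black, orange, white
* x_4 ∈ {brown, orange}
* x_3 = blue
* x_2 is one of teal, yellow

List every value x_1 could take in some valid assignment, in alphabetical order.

black, pink

x_3's domain is down to {blue}, so x_3 = blue. Eliminate blue elsewhere: x_5.
x_5's domain is down to {brown}, so x_5 = brown. Remove brown from x_1, x_4.
That leaves x_4 = orange. So x_6 can't be orange.
No further eliminations apply; x_1 can still be any of black, pink.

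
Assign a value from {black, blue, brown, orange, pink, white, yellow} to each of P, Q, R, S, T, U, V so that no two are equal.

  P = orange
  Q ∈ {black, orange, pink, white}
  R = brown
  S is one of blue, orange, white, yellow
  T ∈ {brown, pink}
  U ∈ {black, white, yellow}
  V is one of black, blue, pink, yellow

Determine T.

pink

P has just one choice, so P = orange. Strike orange from Q, S.
R's domain is down to {brown}, so R = brown. So T can't be brown.
So T = pink.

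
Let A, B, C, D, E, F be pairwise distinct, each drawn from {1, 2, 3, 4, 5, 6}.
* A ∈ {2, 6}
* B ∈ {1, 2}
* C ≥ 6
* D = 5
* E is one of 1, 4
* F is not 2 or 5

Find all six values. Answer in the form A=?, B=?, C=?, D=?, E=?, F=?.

C's domain is down to {6}, so C = 6. Eliminate 6 elsewhere: A, F.
That leaves D = 5.
A has just one choice, so A = 2. So B can't be 2.
That leaves B = 1. So E, F can't be 1.
E has just one choice, so E = 4. Strike 4 from F.
F's domain is down to {3}, so F = 3.

A=2, B=1, C=6, D=5, E=4, F=3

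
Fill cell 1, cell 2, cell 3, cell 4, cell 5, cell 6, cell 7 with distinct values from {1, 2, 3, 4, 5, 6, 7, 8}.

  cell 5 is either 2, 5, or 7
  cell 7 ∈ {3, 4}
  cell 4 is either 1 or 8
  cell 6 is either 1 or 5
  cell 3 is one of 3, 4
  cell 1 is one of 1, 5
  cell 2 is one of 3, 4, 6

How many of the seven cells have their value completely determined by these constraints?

2

cell 1 and cell 6 between them cover only {1, 5} — a naked pair. Remove those values from cell 4, cell 5.
cell 4 must be 8 (only option left).
cell 3 and cell 7 share exactly the 2 values {3, 4}; by pigeonhole those values go to them, so strike 3, 4 from cell 2.
cell 2 has just one choice, so cell 2 = 6.
Determined: cell 2=6, cell 4=8. The other cells each still have more than one consistent value. That makes 2.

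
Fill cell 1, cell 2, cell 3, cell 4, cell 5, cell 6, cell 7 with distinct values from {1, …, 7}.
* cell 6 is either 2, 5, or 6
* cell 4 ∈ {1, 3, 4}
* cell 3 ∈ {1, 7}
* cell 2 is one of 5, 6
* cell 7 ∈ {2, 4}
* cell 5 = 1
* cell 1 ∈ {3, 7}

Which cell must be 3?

cell 5 has just one choice, so cell 5 = 1. Eliminate 1 elsewhere: cell 3, cell 4.
cell 3 must be 7 (only option left). Eliminate 7 elsewhere: cell 1.
So 3 goes to cell 1.

cell 1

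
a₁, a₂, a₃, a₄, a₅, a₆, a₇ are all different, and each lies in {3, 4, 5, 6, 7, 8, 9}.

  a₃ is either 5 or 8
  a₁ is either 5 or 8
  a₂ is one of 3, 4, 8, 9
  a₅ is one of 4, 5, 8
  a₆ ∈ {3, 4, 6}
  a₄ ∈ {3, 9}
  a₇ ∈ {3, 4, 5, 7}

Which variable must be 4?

Among the 7 variables, 6 fits only a₆ (and all 7 values in {3, 4, 5, 6, 7, 8, 9} must be used), so a₆ = 6.
The 6 still-open variables draw from only 6 values {3, 4, 5, 7, 8, 9}, so each is used; only a₇ can be 7, hence a₇ = 7.
a₁ and a₃ between them cover only {5, 8} — a naked pair. Remove those values from a₂, a₅.
So 4 goes to a₅.

a₅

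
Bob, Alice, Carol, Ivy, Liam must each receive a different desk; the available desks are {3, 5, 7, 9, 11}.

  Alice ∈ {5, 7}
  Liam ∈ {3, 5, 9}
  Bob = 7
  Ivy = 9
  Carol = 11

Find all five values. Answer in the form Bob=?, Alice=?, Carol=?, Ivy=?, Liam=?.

Bob=7, Alice=5, Carol=11, Ivy=9, Liam=3

Bob's domain is down to {7}, so Bob = 7. Remove 7 from Alice.
Alice's domain is down to {5}, so Alice = 5. Eliminate 5 elsewhere: Liam.
Carol's domain is down to {11}, so Carol = 11.
Ivy has just one choice, so Ivy = 9. Remove 9 from Liam.
That leaves Liam = 3.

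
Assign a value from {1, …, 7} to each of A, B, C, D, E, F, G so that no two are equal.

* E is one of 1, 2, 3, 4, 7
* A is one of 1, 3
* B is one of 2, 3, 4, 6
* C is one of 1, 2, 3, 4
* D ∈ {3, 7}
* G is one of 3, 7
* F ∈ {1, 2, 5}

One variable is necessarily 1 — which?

A

The 7 variables draw from only 7 values {1, 2, 3, 4, 5, 6, 7}, so each is used; only F can be 5, hence F = 5.
The 6 still-open variables draw from only 6 values {1, 2, 3, 4, 6, 7}, so each is used; only B can be 6, hence B = 6.
D and G share exactly the 2 values {3, 7}; by pigeonhole those values go to them, so strike 3, 7 from A, C, E.
So 1 goes to A.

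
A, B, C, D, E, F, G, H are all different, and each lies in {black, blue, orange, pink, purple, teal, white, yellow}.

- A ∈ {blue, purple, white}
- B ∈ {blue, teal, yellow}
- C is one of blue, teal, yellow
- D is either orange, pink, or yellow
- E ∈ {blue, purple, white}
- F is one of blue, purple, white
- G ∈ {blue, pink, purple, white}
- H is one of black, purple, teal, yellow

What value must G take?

The 8 variables draw from only 8 values {black, blue, orange, pink, purple, teal, white, yellow}, so each is used; only H can be black, hence H = black.
The 7 still-open variables together cover exactly {blue, orange, pink, purple, teal, white, yellow} — 7 values for 7 variables — and orange appears only in D's list, so D = orange.
The 6 still-open variables draw from only 6 values {blue, pink, purple, teal, white, yellow}, so each is used; only G can be pink, hence G = pink.

pink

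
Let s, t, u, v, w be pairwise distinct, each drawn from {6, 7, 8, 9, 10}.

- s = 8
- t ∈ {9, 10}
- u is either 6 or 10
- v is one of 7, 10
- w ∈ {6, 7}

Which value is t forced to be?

9

s has just one choice, so s = 8.
Among the 4 still-open variables, 9 fits only t (and all 4 values in {6, 7, 9, 10} must be used), so t = 9.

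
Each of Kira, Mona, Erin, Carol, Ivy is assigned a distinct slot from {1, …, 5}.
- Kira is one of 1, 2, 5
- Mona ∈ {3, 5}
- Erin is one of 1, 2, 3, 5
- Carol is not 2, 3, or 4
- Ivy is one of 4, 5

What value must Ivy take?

4

Among the 5 variables, 4 fits only Ivy (and all 5 values in {1, 2, 3, 4, 5} must be used), so Ivy = 4.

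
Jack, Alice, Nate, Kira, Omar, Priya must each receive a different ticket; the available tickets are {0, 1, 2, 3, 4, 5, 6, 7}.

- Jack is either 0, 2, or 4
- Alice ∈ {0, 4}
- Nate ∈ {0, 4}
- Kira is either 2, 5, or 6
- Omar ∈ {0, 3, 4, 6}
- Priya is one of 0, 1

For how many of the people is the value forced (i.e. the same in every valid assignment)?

The 2 variables Alice and Nate are confined to {0, 4}, which locks those values in; drop them from Jack, Omar, Priya.
Jack has just one choice, so Jack = 2. Remove 2 from Kira.
Priya must be 1 (only option left).
Determined: Jack=2, Priya=1. The other people each still have more than one consistent value. That makes 2.

2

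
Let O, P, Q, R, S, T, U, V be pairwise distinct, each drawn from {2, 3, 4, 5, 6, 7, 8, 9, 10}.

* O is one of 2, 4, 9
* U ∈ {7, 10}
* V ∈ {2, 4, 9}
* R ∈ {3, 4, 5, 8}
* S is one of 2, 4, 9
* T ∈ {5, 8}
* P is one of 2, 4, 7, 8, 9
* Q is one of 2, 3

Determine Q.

The 8 variables draw from only 8 values {2, 3, 4, 5, 7, 8, 9, 10}, so each is used; only U can be 10, hence U = 10.
The 7 still-open variables together cover exactly {2, 3, 4, 5, 7, 8, 9} — 7 values for 7 variables — and 7 appears only in P's list, so P = 7.
The 3 variables O, S, V are confined to {2, 4, 9}, which locks those values in; drop them from Q, R.
So Q = 3.

3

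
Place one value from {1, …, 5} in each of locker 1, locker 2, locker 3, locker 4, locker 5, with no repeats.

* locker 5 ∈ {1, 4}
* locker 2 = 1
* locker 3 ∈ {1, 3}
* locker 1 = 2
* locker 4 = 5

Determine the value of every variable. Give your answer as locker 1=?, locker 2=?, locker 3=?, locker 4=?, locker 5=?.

locker 1=2, locker 2=1, locker 3=3, locker 4=5, locker 5=4

locker 1's domain is down to {2}, so locker 1 = 2.
locker 2's domain is down to {1}, so locker 2 = 1. So locker 3, locker 5 can't be 1.
locker 3 has just one choice, so locker 3 = 3.
That leaves locker 4 = 5.
locker 5 must be 4 (only option left).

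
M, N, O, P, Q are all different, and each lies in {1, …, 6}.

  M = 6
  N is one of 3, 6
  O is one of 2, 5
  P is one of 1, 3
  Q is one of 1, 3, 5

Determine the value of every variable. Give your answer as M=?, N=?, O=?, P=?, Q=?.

M=6, N=3, O=2, P=1, Q=5

M's domain is down to {6}, so M = 6. Remove 6 from N.
That leaves N = 3. Strike 3 from P, Q.
P must be 1 (only option left). Eliminate 1 elsewhere: Q.
Q's domain is down to {5}, so Q = 5. So O can't be 5.
That leaves O = 2.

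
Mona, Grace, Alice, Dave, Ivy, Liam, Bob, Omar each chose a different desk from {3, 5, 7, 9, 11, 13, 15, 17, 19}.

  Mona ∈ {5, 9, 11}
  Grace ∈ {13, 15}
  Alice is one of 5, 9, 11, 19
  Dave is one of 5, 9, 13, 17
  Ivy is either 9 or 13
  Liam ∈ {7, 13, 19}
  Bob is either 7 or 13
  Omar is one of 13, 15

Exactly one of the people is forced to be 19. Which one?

Liam

Among the 8 variables, 17 fits only Dave (and all 8 values in {5, 7, 9, 11, 13, 15, 17, 19} must be used), so Dave = 17.
Grace and Omar between them cover only {13, 15} — a naked pair. Remove those values from Ivy, Liam, Bob.
Ivy must be 9 (only option left). Remove 9 from Mona, Alice.
Bob has just one choice, so Bob = 7. Eliminate 7 elsewhere: Liam.
So 19 goes to Liam.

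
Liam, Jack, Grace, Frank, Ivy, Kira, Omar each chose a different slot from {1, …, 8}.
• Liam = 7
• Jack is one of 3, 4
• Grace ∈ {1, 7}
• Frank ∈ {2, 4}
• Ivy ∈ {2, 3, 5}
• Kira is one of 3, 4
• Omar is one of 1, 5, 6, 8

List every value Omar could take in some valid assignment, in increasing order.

Liam has just one choice, so Liam = 7. So Grace can't be 7.
Grace must be 1 (only option left). Strike 1 from Omar.
Jack and Kira share exactly the 2 values {3, 4}; by pigeonhole those values go to them, so strike 3, 4 from Frank, Ivy.
Frank must be 2 (only option left). Eliminate 2 elsewhere: Ivy.
Ivy must be 5 (only option left). Strike 5 from Omar.
No further eliminations apply; Omar can still be any of 6, 8.

6, 8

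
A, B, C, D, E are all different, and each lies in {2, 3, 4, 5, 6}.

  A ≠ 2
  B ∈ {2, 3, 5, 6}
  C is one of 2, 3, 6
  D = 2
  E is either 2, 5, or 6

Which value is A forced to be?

4

D's domain is down to {2}, so D = 2. Strike 2 from B, C, E.
The 4 still-open variables draw from only 4 values {3, 4, 5, 6}, so each is used; only A can be 4, hence A = 4.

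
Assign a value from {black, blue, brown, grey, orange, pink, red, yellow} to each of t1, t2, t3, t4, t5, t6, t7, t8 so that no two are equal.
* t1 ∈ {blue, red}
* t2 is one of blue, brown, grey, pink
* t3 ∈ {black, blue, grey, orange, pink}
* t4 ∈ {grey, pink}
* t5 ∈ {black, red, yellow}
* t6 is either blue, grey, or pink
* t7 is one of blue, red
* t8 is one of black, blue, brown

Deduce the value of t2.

brown

The 8 variables together cover exactly {black, blue, brown, grey, orange, pink, red, yellow} — 8 values for 8 variables — and orange appears only in t3's list, so t3 = orange.
The 7 still-open variables together cover exactly {black, blue, brown, grey, pink, red, yellow} — 7 values for 7 variables — and yellow appears only in t5's list, so t5 = yellow.
The 6 still-open variables together cover exactly {black, blue, brown, grey, pink, red} — 6 values for 6 variables — and black appears only in t8's list, so t8 = black.
Among the 5 still-open variables, brown fits only t2 (and all 5 values in {blue, brown, grey, pink, red} must be used), so t2 = brown.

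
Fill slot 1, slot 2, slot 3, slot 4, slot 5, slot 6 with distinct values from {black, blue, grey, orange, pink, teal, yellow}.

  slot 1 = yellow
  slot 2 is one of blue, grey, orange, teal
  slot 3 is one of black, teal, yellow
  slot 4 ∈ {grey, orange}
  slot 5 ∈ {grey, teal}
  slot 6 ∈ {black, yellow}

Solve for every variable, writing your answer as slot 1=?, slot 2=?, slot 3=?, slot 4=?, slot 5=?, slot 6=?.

slot 1=yellow, slot 2=blue, slot 3=teal, slot 4=orange, slot 5=grey, slot 6=black

slot 1 has just one choice, so slot 1 = yellow. Eliminate yellow elsewhere: slot 3, slot 6.
slot 6 has just one choice, so slot 6 = black. Strike black from slot 3.
slot 3 must be teal (only option left). Eliminate teal elsewhere: slot 2, slot 5.
slot 5 has just one choice, so slot 5 = grey. Eliminate grey elsewhere: slot 2, slot 4.
slot 4's domain is down to {orange}, so slot 4 = orange. So slot 2 can't be orange.
slot 2 must be blue (only option left).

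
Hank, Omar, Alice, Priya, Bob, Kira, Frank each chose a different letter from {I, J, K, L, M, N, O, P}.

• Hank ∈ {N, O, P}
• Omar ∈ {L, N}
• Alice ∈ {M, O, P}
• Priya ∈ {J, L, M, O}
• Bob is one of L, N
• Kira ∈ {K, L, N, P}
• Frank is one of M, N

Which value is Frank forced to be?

M

Among the 7 variables, J fits only Priya (and all 7 values in {J, K, L, M, N, O, P} must be used), so Priya = J.
Among the 6 still-open variables, K fits only Kira (and all 6 values in {K, L, M, N, O, P} must be used), so Kira = K.
Omar and Bob between them cover only {L, N} — a naked pair. Remove those values from Hank, Frank.
So Frank = M.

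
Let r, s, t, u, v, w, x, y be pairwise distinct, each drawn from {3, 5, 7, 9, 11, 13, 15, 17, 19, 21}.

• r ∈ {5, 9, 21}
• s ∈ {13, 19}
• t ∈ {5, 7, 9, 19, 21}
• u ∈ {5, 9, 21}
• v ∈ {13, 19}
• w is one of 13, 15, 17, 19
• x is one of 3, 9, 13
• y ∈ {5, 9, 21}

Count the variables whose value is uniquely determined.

2

The 2 variables s and v are confined to {13, 19}, which locks those values in; drop them from t, w, x.
r, u, y between them cover only {5, 9, 21} — a naked triple. Remove those values from t, x.
t must be 7 (only option left).
x's domain is down to {3}, so x = 3.
Determined: t=7, x=3. The other variables each still have more than one consistent value. That makes 2.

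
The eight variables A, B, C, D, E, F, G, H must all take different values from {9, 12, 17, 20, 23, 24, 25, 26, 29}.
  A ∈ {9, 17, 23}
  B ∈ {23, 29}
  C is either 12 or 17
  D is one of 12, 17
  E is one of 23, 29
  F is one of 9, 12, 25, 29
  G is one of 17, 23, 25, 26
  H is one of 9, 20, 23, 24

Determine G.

B and E between them cover only {23, 29} — a naked pair. Remove those values from A, F, G, H.
C and D between them cover only {12, 17} — a naked pair. Remove those values from A, F, G.
That leaves A = 9. So F, H can't be 9.
F has just one choice, so F = 25. Strike 25 from G.
So G = 26.

26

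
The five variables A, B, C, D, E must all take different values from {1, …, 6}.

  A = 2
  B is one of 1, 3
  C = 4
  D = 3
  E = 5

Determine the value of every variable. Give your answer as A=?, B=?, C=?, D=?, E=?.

A has just one choice, so A = 2.
C has just one choice, so C = 4.
That leaves D = 3. Remove 3 from B.
E's domain is down to {5}, so E = 5.
B has just one choice, so B = 1.

A=2, B=1, C=4, D=3, E=5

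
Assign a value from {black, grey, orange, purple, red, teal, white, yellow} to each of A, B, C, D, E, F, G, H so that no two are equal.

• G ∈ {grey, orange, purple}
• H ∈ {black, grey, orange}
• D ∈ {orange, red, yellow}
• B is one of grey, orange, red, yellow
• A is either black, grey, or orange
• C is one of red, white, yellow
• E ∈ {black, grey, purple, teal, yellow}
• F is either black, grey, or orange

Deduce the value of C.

The 8 variables draw from only 8 values {black, grey, orange, purple, red, teal, white, yellow}, so each is used; only E can be teal, hence E = teal.
Among the 7 still-open variables, purple fits only G (and all 7 values in {black, grey, orange, purple, red, white, yellow} must be used), so G = purple.
Among the 6 still-open variables, white fits only C (and all 6 values in {black, grey, orange, red, white, yellow} must be used), so C = white.

white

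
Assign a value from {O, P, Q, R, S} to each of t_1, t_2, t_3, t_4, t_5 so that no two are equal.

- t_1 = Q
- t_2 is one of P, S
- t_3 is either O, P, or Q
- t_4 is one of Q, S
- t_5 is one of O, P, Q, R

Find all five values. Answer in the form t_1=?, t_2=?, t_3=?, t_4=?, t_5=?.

t_1 has just one choice, so t_1 = Q. Strike Q from t_3, t_4, t_5.
t_4 must be S (only option left). So t_2 can't be S.
t_2 has just one choice, so t_2 = P. Remove P from t_3, t_5.
t_3's domain is down to {O}, so t_3 = O. So t_5 can't be O.
t_5 must be R (only option left).

t_1=Q, t_2=P, t_3=O, t_4=S, t_5=R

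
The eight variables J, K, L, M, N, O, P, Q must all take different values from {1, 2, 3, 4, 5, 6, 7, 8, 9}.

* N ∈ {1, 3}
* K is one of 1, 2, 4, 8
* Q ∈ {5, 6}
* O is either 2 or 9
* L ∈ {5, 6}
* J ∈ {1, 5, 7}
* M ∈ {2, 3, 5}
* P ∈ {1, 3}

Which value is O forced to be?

9

L and Q between them cover only {5, 6} — a naked pair. Remove those values from J, M.
N and P share exactly the 2 values {1, 3}; by pigeonhole those values go to them, so strike 1, 3 from J, K, M.
That leaves J = 7.
M must be 2 (only option left). Remove 2 from K, O.
So O = 9.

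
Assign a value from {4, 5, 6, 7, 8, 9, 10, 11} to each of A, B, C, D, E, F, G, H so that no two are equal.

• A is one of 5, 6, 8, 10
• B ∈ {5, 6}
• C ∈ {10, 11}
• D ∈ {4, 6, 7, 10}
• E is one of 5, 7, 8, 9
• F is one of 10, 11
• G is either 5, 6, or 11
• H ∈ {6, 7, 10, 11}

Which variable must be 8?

A

Among the 8 variables, 4 fits only D (and all 8 values in {4, 5, 6, 7, 8, 9, 10, 11} must be used), so D = 4.
The 7 still-open variables together cover exactly {5, 6, 7, 8, 9, 10, 11} — 7 values for 7 variables — and 9 appears only in E's list, so E = 9.
The 6 still-open variables together cover exactly {5, 6, 7, 8, 10, 11} — 6 values for 6 variables — and 7 appears only in H's list, so H = 7.
Among the 5 still-open variables, 8 fits only A (and all 5 values in {5, 6, 8, 10, 11} must be used), so A = 8.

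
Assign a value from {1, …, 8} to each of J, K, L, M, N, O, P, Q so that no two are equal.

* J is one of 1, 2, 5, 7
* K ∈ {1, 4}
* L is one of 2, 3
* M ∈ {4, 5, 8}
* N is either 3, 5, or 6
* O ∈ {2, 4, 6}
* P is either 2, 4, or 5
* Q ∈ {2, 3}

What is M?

The 8 variables draw from only 8 values {1, 2, 3, 4, 5, 6, 7, 8}, so each is used; only J can be 7, hence J = 7.
The 7 still-open variables together cover exactly {1, 2, 3, 4, 5, 6, 8} — 7 values for 7 variables — and 1 appears only in K's list, so K = 1.
The 6 still-open variables together cover exactly {2, 3, 4, 5, 6, 8} — 6 values for 6 variables — and 8 appears only in M's list, so M = 8.

8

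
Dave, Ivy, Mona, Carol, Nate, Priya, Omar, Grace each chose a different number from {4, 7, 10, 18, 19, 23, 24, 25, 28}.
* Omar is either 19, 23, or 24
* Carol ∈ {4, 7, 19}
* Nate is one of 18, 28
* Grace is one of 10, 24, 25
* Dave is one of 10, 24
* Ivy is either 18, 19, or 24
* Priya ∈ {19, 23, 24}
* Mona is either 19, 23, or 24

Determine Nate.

28

The 3 variables Mona, Priya, Omar are confined to {19, 23, 24}, which locks those values in; drop them from Dave, Ivy, Carol, Grace.
Dave must be 10 (only option left). So Grace can't be 10.
Ivy must be 18 (only option left). Strike 18 from Nate.
So Nate = 28.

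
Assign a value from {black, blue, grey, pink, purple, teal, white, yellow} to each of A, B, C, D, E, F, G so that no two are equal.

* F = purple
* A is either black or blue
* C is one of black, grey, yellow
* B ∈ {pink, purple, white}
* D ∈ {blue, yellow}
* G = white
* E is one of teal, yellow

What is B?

pink

F has just one choice, so F = purple. Remove purple from B.
G's domain is down to {white}, so G = white. Remove white from B.
So B = pink.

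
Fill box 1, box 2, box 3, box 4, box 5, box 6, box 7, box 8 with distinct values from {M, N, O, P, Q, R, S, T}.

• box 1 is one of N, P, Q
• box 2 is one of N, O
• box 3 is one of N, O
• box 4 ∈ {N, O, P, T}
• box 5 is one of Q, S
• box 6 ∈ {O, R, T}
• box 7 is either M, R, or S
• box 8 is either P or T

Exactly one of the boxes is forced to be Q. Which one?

box 1

The 8 variables together cover exactly {M, N, O, P, Q, R, S, T} — 8 values for 8 variables — and M appears only in box 7's list, so box 7 = M.
Among the 7 still-open variables, R fits only box 6 (and all 7 values in {N, O, P, Q, R, S, T} must be used), so box 6 = R.
The 6 still-open variables together cover exactly {N, O, P, Q, S, T} — 6 values for 6 variables — and S appears only in box 5's list, so box 5 = S.
Among the 5 still-open variables, Q fits only box 1 (and all 5 values in {N, O, P, Q, T} must be used), so box 1 = Q.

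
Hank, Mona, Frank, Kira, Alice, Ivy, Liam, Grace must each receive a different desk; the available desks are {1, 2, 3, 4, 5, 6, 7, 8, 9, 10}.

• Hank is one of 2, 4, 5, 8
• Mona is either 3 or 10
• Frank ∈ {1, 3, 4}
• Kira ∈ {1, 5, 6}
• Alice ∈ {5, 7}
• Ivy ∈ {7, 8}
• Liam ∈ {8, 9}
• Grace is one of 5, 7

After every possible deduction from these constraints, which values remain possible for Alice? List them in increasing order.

5, 7

The 2 variables Alice and Grace are confined to {5, 7}, which locks those values in; drop them from Hank, Kira, Ivy.
Ivy's domain is down to {8}, so Ivy = 8. So Hank, Liam can't be 8.
That leaves Liam = 9.
No further eliminations apply; Alice can still be any of 5, 7.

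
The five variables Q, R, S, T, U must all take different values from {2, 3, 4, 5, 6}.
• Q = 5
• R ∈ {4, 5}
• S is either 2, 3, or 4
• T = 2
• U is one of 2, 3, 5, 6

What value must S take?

Q must be 5 (only option left). Remove 5 from R, U.
R's domain is down to {4}, so R = 4. Remove 4 from S.
T must be 2 (only option left). Remove 2 from S, U.
So S = 3.

3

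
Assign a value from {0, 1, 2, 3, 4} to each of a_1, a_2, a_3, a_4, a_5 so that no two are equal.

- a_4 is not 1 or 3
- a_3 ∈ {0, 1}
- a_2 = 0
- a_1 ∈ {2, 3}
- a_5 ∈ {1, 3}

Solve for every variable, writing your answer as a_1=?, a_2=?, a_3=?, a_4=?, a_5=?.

a_2 has just one choice, so a_2 = 0. Remove 0 from a_3, a_4.
a_3 has just one choice, so a_3 = 1. Eliminate 1 elsewhere: a_5.
a_5 must be 3 (only option left). Strike 3 from a_1.
a_1's domain is down to {2}, so a_1 = 2. Eliminate 2 elsewhere: a_4.
That leaves a_4 = 4.

a_1=2, a_2=0, a_3=1, a_4=4, a_5=3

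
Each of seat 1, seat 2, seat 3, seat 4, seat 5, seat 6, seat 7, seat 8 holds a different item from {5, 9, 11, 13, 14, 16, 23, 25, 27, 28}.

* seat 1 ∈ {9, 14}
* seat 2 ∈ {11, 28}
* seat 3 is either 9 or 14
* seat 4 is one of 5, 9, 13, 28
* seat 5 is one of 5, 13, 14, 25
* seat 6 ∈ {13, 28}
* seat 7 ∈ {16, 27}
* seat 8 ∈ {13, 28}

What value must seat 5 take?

25

The 2 variables seat 1 and seat 3 are confined to {9, 14}, which locks those values in; drop them from seat 4, seat 5.
seat 6 and seat 8 share exactly the 2 values {13, 28}; by pigeonhole those values go to them, so strike 13, 28 from seat 2, seat 4, seat 5.
seat 2 must be 11 (only option left).
seat 4 has just one choice, so seat 4 = 5. Remove 5 from seat 5.
So seat 5 = 25.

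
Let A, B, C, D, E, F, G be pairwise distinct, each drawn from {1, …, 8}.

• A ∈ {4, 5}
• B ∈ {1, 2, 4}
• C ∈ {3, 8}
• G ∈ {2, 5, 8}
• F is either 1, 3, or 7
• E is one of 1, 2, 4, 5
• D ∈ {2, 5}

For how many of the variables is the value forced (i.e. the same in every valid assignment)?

3

Among the 7 variables, 7 fits only F (and all 7 values in {1, 2, 3, 4, 5, 7, 8} must be used), so F = 7.
The 6 still-open variables together cover exactly {1, 2, 3, 4, 5, 8} — 6 values for 6 variables — and 3 appears only in C's list, so C = 3.
The 5 still-open variables draw from only 5 values {1, 2, 4, 5, 8}, so each is used; only G can be 8, hence G = 8.
Determined: C=3, F=7, G=8. The other variables each still have more than one consistent value. That makes 3.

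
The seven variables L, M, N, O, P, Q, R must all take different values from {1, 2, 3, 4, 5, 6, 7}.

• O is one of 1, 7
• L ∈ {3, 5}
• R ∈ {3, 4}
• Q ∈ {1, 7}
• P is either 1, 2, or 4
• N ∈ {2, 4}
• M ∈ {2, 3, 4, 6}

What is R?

The 7 variables together cover exactly {1, 2, 3, 4, 5, 6, 7} — 7 values for 7 variables — and 5 appears only in L's list, so L = 5.
The 6 still-open variables together cover exactly {1, 2, 3, 4, 6, 7} — 6 values for 6 variables — and 6 appears only in M's list, so M = 6.
The 5 still-open variables draw from only 5 values {1, 2, 3, 4, 7}, so each is used; only R can be 3, hence R = 3.

3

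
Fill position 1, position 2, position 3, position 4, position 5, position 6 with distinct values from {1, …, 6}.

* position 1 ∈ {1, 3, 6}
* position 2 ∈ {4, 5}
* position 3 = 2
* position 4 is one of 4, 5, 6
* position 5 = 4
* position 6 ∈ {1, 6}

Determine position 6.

position 3 has just one choice, so position 3 = 2.
position 5's domain is down to {4}, so position 5 = 4. So position 2, position 4 can't be 4.
position 2 must be 5 (only option left). Remove 5 from position 4.
position 4's domain is down to {6}, so position 4 = 6. Strike 6 from position 1, position 6.
So position 6 = 1.

1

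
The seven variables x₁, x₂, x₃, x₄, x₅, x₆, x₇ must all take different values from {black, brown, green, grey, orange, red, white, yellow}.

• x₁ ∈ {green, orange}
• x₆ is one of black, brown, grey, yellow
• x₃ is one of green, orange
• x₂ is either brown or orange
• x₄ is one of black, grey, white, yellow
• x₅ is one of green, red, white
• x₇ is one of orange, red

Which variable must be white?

The 2 variables x₁ and x₃ are confined to {green, orange}, which locks those values in; drop them from x₂, x₅, x₇.
That leaves x₂ = brown. Strike brown from x₆.
x₇'s domain is down to {red}, so x₇ = red. Remove red from x₅.
So white goes to x₅.

x₅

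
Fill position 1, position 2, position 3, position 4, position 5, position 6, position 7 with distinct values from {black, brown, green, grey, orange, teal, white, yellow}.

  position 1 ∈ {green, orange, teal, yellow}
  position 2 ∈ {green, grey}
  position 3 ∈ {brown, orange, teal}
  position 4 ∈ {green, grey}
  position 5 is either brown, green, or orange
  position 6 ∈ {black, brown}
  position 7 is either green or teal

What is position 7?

teal

The 7 variables draw from only 7 values {black, brown, green, grey, orange, teal, yellow}, so each is used; only position 6 can be black, hence position 6 = black.
Among the 6 still-open variables, yellow fits only position 1 (and all 6 values in {brown, green, grey, orange, teal, yellow} must be used), so position 1 = yellow.
position 2 and position 4 between them cover only {green, grey} — a naked pair. Remove those values from position 5, position 7.
So position 7 = teal.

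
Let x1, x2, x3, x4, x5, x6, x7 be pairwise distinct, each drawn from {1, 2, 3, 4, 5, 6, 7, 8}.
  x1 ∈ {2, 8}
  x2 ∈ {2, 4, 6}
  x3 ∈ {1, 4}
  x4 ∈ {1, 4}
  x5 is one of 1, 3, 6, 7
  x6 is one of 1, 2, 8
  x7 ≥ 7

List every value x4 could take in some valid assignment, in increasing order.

1, 4

The 7 variables together cover exactly {1, 2, 3, 4, 6, 7, 8} — 7 values for 7 variables — and 3 appears only in x5's list, so x5 = 3.
The 6 still-open variables together cover exactly {1, 2, 4, 6, 7, 8} — 6 values for 6 variables — and 6 appears only in x2's list, so x2 = 6.
The 5 still-open variables draw from only 5 values {1, 2, 4, 7, 8}, so each is used; only x7 can be 7, hence x7 = 7.
x3 and x4 share exactly the 2 values {1, 4}; by pigeonhole those values go to them, so strike 1, 4 from x6.
No further eliminations apply; x4 can still be any of 1, 4.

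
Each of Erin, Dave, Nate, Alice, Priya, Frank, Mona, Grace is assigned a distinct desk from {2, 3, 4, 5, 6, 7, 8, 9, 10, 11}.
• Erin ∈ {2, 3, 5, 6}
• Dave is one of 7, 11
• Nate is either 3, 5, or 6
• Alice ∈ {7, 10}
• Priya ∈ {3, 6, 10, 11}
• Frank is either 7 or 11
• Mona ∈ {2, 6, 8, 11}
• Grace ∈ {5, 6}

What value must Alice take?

The 8 variables draw from only 8 values {2, 3, 5, 6, 7, 8, 10, 11}, so each is used; only Mona can be 8, hence Mona = 8.
The 7 still-open variables together cover exactly {2, 3, 5, 6, 7, 10, 11} — 7 values for 7 variables — and 2 appears only in Erin's list, so Erin = 2.
Dave and Frank between them cover only {7, 11} — a naked pair. Remove those values from Alice, Priya.
So Alice = 10.

10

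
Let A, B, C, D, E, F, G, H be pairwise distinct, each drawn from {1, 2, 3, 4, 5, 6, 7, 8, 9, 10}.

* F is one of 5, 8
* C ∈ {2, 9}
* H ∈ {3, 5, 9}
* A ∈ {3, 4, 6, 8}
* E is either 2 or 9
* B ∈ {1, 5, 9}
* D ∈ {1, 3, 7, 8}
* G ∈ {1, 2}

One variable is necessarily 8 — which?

F

C and E share exactly the 2 values {2, 9}; by pigeonhole those values go to them, so strike 2, 9 from B, G, H.
G has just one choice, so G = 1. Strike 1 from B, D.
B must be 5 (only option left). Remove 5 from F, H.
So 8 goes to F.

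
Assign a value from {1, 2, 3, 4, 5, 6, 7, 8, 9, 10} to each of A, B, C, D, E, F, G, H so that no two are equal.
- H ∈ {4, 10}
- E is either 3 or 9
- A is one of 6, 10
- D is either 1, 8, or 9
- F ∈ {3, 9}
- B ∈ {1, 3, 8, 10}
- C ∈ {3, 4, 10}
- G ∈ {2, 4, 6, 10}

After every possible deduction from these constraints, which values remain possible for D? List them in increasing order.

1, 8

Among the 8 variables, 2 fits only G (and all 8 values in {1, 2, 3, 4, 6, 8, 9, 10} must be used), so G = 2.
The 7 still-open variables draw from only 7 values {1, 3, 4, 6, 8, 9, 10}, so each is used; only A can be 6, hence A = 6.
E and F between them cover only {3, 9} — a naked pair. Remove those values from B, C, D.
The 2 variables C and H are confined to {4, 10}, which locks those values in; drop them from B.
No further eliminations apply; D can still be any of 1, 8.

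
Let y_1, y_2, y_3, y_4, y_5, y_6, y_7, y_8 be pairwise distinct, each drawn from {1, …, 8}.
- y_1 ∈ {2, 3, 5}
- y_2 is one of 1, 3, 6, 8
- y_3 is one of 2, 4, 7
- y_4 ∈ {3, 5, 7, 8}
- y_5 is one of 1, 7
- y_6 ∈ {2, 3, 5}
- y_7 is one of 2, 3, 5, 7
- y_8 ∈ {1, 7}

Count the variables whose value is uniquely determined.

The 8 variables together cover exactly {1, 2, 3, 4, 5, 6, 7, 8} — 8 values for 8 variables — and 4 appears only in y_3's list, so y_3 = 4.
The 7 still-open variables together cover exactly {1, 2, 3, 5, 6, 7, 8} — 7 values for 7 variables — and 6 appears only in y_2's list, so y_2 = 6.
The 6 still-open variables together cover exactly {1, 2, 3, 5, 7, 8} — 6 values for 6 variables — and 8 appears only in y_4's list, so y_4 = 8.
The 2 variables y_5 and y_8 are confined to {1, 7}, which locks those values in; drop them from y_7.
Determined: y_2=6, y_3=4, y_4=8. The other variables each still have more than one consistent value. That makes 3.

3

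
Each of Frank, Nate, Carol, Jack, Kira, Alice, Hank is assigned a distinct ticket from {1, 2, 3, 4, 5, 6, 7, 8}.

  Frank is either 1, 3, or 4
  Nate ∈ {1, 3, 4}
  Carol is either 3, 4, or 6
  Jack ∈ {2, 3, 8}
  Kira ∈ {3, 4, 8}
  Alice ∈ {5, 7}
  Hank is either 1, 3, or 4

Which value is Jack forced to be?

Frank, Nate, Hank between them cover only {1, 3, 4} — a naked triple. Remove those values from Carol, Jack, Kira.
Carol's domain is down to {6}, so Carol = 6.
Kira's domain is down to {8}, so Kira = 8. Remove 8 from Jack.
So Jack = 2.

2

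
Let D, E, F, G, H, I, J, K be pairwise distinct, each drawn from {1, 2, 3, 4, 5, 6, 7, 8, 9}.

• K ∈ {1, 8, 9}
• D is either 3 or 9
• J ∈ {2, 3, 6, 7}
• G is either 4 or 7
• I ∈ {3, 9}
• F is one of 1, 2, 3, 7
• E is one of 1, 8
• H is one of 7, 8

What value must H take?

The 8 variables draw from only 8 values {1, 2, 3, 4, 6, 7, 8, 9}, so each is used; only G can be 4, hence G = 4.
The 7 still-open variables draw from only 7 values {1, 2, 3, 6, 7, 8, 9}, so each is used; only J can be 6, hence J = 6.
The 6 still-open variables together cover exactly {1, 2, 3, 7, 8, 9} — 6 values for 6 variables — and 2 appears only in F's list, so F = 2.
The 5 still-open variables draw from only 5 values {1, 3, 7, 8, 9}, so each is used; only H can be 7, hence H = 7.

7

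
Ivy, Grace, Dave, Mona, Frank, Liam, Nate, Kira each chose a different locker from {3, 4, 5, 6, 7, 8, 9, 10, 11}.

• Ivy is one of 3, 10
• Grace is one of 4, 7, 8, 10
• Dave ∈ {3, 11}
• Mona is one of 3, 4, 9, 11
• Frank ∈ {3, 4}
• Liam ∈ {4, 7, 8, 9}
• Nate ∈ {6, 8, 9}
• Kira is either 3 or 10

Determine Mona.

The 8 variables draw from only 8 values {3, 4, 6, 7, 8, 9, 10, 11}, so each is used; only Nate can be 6, hence Nate = 6.
The 2 variables Ivy and Kira are confined to {3, 10}, which locks those values in; drop them from Grace, Dave, Mona, Frank.
Dave's domain is down to {11}, so Dave = 11. Eliminate 11 elsewhere: Mona.
That leaves Frank = 4. Strike 4 from Grace, Mona, Liam.
So Mona = 9.

9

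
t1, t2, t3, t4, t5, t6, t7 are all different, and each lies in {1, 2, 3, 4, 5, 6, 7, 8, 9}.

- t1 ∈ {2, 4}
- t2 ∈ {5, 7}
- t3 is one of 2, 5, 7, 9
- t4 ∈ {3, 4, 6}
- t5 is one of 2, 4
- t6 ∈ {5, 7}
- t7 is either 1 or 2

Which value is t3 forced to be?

t1 and t5 share exactly the 2 values {2, 4}; by pigeonhole those values go to them, so strike 2, 4 from t3, t4, t7.
t7 must be 1 (only option left).
t2 and t6 between them cover only {5, 7} — a naked pair. Remove those values from t3.
So t3 = 9.

9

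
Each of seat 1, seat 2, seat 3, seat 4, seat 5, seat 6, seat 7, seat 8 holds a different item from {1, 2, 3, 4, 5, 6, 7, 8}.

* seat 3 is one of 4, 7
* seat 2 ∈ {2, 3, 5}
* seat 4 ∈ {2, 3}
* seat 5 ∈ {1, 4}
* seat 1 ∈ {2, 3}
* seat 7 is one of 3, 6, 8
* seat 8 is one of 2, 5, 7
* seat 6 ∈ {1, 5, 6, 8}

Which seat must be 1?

seat 1 and seat 4 between them cover only {2, 3} — a naked pair. Remove those values from seat 2, seat 7, seat 8.
seat 2 must be 5 (only option left). Remove 5 from seat 6, seat 8.
seat 8's domain is down to {7}, so seat 8 = 7. Remove 7 from seat 3.
seat 3 has just one choice, so seat 3 = 4. Strike 4 from seat 5.
So 1 goes to seat 5.

seat 5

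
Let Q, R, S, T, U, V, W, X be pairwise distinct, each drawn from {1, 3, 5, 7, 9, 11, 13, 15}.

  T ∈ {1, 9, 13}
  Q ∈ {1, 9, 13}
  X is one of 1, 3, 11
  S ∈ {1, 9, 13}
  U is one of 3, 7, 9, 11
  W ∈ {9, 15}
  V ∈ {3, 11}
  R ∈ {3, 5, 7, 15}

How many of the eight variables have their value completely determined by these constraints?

3

The 8 variables together cover exactly {1, 3, 5, 7, 9, 11, 13, 15} — 8 values for 8 variables — and 5 appears only in R's list, so R = 5.
The 7 still-open variables draw from only 7 values {1, 3, 7, 9, 11, 13, 15}, so each is used; only U can be 7, hence U = 7.
The 6 still-open variables together cover exactly {1, 3, 9, 11, 13, 15} — 6 values for 6 variables — and 15 appears only in W's list, so W = 15.
Q, S, T share exactly the 3 values {1, 9, 13}; by pigeonhole those values go to them, so strike 1, 9, 13 from X.
Determined: R=5, U=7, W=15. The other variables each still have more than one consistent value. That makes 3.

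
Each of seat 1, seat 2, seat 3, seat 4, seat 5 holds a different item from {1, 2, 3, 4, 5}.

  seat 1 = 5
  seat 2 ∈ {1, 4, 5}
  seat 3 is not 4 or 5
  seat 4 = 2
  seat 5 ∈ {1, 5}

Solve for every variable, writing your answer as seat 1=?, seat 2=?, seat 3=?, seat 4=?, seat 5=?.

seat 1=5, seat 2=4, seat 3=3, seat 4=2, seat 5=1

seat 1's domain is down to {5}, so seat 1 = 5. So seat 2, seat 5 can't be 5.
seat 4 has just one choice, so seat 4 = 2. Remove 2 from seat 3.
seat 5's domain is down to {1}, so seat 5 = 1. Strike 1 from seat 2, seat 3.
seat 2 must be 4 (only option left).
That leaves seat 3 = 3.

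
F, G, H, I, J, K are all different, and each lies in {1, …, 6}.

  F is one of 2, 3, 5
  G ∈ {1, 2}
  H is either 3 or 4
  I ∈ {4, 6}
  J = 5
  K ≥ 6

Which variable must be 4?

I

J's domain is down to {5}, so J = 5. So F can't be 5.
That leaves K = 6. Remove 6 from I.
So 4 goes to I.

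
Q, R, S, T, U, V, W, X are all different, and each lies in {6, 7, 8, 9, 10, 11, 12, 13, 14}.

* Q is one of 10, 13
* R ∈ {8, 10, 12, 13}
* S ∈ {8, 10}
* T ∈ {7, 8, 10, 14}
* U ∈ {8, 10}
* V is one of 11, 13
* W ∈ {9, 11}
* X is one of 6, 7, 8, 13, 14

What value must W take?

S and U between them cover only {8, 10} — a naked pair. Remove those values from Q, R, T, X.
Q's domain is down to {13}, so Q = 13. So R, V, X can't be 13.
That leaves R = 12.
V has just one choice, so V = 11. Remove 11 from W.
So W = 9.

9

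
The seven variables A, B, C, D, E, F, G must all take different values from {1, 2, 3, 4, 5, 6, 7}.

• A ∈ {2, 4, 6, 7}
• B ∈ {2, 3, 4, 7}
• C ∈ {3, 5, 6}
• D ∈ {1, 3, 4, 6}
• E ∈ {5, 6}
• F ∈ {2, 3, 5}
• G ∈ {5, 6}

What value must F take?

2

The 7 variables together cover exactly {1, 2, 3, 4, 5, 6, 7} — 7 values for 7 variables — and 1 appears only in D's list, so D = 1.
E and G share exactly the 2 values {5, 6}; by pigeonhole those values go to them, so strike 5, 6 from A, C, F.
C must be 3 (only option left). Remove 3 from B, F.
So F = 2.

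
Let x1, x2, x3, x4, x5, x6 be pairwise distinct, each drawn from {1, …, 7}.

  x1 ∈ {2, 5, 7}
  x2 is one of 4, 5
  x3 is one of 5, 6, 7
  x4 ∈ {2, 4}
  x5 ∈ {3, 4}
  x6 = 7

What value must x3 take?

6

x6 must be 7 (only option left). Strike 7 from x1, x3.
The 5 still-open variables draw from only 5 values {2, 3, 4, 5, 6}, so each is used; only x5 can be 3, hence x5 = 3.
Among the 4 still-open variables, 6 fits only x3 (and all 4 values in {2, 4, 5, 6} must be used), so x3 = 6.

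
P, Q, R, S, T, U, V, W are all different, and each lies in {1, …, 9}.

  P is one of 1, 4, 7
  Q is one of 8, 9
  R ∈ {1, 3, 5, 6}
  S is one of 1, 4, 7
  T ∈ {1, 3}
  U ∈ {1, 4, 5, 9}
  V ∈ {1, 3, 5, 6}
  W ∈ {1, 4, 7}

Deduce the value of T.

The 8 variables draw from only 8 values {1, 3, 4, 5, 6, 7, 8, 9}, so each is used; only Q can be 8, hence Q = 8.
The 7 still-open variables together cover exactly {1, 3, 4, 5, 6, 7, 9} — 7 values for 7 variables — and 9 appears only in U's list, so U = 9.
P, S, W share exactly the 3 values {1, 4, 7}; by pigeonhole those values go to them, so strike 1, 4, 7 from R, T, V.
So T = 3.

3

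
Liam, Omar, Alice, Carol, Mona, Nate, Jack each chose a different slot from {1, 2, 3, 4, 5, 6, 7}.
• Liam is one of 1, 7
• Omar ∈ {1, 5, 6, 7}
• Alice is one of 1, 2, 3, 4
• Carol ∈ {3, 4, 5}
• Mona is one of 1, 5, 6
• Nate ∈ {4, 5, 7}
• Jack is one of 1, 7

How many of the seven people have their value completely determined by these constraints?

3

The 7 variables draw from only 7 values {1, 2, 3, 4, 5, 6, 7}, so each is used; only Alice can be 2, hence Alice = 2.
Among the 6 still-open variables, 3 fits only Carol (and all 6 values in {1, 3, 4, 5, 6, 7} must be used), so Carol = 3.
The 5 still-open variables draw from only 5 values {1, 4, 5, 6, 7}, so each is used; only Nate can be 4, hence Nate = 4.
Liam and Jack share exactly the 2 values {1, 7}; by pigeonhole those values go to them, so strike 1, 7 from Omar, Mona.
Determined: Alice=2, Carol=3, Nate=4. The other people each still have more than one consistent value. That makes 3.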